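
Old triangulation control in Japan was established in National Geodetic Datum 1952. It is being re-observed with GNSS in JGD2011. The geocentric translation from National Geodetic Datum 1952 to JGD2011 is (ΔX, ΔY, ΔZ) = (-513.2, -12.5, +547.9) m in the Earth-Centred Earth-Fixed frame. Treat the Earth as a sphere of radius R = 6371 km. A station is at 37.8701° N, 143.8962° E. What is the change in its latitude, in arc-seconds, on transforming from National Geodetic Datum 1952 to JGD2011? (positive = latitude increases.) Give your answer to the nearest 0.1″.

Δφ = 5.9″

sin φ = 0.613873, cos φ = 0.789405, sin λ = 0.589250, cos λ = -0.807951.
North component: ΔN = −sin φ cos λ·ΔX − sin φ sin λ·ΔY + cos φ·ΔZ = −(0.613873)(-0.807951)(-513.2) − (0.613873)(0.589250)(-12.5) + (0.789405)(547.9) = 182.50 m.
1° of latitude spans πR/180 = 111195 m, so Δφ = 182.50 / 111195 × 3600 = 5.909″.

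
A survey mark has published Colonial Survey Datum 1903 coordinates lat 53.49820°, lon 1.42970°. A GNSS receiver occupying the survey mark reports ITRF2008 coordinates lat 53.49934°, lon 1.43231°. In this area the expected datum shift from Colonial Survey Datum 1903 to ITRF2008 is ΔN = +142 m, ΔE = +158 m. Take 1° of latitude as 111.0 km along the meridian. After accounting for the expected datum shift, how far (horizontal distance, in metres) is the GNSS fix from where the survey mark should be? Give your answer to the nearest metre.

21 m

Observed coordinate differences: Δφ = +0.00114°, Δλ = +0.00261°.
Converting to metres (1° lat = 111000 m, cos φ = 0.594848): observed ΔN = 126.5 m, observed ΔE = 172.3 m.
Subtracting the expected shift leaves a residual of 126.5 − (142) = -15.5 m north and 172.3 − (158) = 14.3 m east.
Residual distance = √((-15.5)² + 14.3²) = 21.1 m.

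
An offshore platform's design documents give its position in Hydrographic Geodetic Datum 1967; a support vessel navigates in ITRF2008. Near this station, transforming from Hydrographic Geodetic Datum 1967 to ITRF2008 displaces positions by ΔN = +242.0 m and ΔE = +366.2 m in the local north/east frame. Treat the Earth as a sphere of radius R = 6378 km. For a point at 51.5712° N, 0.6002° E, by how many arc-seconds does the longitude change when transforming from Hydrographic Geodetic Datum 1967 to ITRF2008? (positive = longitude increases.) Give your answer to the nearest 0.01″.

Δλ = 19.05″

At latitude 51.5712°, cos φ = 0.621542.
One radian of longitude at latitude φ spans R cos φ, so Δλ = ΔE / (R cos φ) = 366.2 / (6378000 × 0.621542) = 9.2377e-05 rad = 19.054″.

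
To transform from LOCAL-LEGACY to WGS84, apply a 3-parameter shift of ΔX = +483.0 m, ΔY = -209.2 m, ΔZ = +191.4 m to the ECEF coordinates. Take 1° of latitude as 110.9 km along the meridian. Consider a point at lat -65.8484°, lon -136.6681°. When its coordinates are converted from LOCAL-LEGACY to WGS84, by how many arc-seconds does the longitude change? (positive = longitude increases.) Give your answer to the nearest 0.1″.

Δλ = 38.4″

sin φ = -0.912466, cos φ = 0.409152, sin λ = -0.686223, cos λ = -0.727391.
East component: ΔE = −sin λ·ΔX + cos λ·ΔY = −(-0.686223)(483.0) + (-0.727391)(-209.2) = 483.62 m.
1° of latitude spans 110900 m; at latitude φ, 1° of longitude spans that × cos φ = 45375.0 m, so Δλ = 483.62 / 45375.0 × 3600 = 38.370″.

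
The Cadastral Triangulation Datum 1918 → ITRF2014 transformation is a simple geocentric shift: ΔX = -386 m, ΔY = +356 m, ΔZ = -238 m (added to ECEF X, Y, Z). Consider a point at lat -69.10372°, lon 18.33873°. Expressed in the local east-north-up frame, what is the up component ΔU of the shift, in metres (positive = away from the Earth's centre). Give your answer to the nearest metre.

ΔU = 132 m

At φ = -69.10372°, λ = 18.33873°: sin φ = -0.934228, cos φ = 0.356677, sin λ = 0.314634, cos λ = 0.949213.
ΔU = cos φ cos λ·ΔX + cos φ sin λ·ΔY + sin φ·ΔZ = (0.356677)(0.949213)(-386) + (0.356677)(0.314634)(356) + (-0.934228)(-238) = 131.61 m.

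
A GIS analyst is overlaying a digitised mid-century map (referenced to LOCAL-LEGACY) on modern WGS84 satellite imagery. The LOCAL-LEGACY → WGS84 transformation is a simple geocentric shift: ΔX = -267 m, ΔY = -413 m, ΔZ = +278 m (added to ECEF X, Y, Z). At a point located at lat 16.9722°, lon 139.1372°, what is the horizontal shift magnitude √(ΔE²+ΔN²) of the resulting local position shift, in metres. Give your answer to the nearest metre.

The local east axis at (φ, λ) is (−sin λ, cos λ, 0), so ΔE = −sin(139.1372°)·(-267) + cos(139.1372°)·(-413) = 487.03 m.
The local north axis is (−sin φ cos λ, −sin φ sin λ, cos φ), giving ΔN = -58.944 + 78.875 + 265.892 = 285.82 m.
Horizontal magnitude = √(ΔE² + ΔN²) = √(487.03² + 285.82²) = 564.70 m.

565 m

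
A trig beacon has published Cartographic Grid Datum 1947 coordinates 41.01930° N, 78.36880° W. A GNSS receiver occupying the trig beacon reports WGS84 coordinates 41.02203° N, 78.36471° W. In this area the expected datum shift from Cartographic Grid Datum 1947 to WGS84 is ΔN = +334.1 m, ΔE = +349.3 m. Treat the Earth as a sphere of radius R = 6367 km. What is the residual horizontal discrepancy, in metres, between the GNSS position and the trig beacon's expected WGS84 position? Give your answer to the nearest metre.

Observed coordinate differences: Δφ = +0.00273°, Δλ = +0.00409°.
Converting to metres (1° lat = 111125 m, cos φ = 0.754489): observed ΔN = 303.4 m, observed ΔE = 342.9 m.
Subtracting the expected shift leaves a residual of 303.4 − (334.1) = -30.7 m north and 342.9 − (349.3) = -6.4 m east.
Residual distance = √((-30.7)² + (-6.4)²) = 31.4 m.

31 m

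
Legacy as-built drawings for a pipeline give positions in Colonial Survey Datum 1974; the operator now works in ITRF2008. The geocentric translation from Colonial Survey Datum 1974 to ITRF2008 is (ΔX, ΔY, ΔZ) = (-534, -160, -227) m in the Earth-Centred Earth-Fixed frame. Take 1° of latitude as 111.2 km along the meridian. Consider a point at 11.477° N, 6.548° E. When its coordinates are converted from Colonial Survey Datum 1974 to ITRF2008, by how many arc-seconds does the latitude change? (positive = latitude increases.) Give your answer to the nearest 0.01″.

Δφ = -3.67″

sin φ = 0.198975, cos φ = 0.980005, sin λ = 0.114036, cos λ = 0.993477.
North component: ΔN = −sin φ cos λ·ΔX − sin φ sin λ·ΔY + cos φ·ΔZ = −(0.198975)(0.993477)(-534) − (0.198975)(0.114036)(-160) + (0.980005)(-227) = -113.27 m.
1° of latitude spans 111200 m, so Δφ = -113.27 / 111200 × 3600 = -3.667″.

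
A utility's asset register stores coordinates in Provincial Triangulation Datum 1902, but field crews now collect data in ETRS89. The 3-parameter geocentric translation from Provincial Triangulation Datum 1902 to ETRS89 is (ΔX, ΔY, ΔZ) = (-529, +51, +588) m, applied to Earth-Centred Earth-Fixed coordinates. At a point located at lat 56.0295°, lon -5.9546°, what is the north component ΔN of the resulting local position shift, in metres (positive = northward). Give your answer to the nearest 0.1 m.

ΔN = 769.3 m

The local north axis is (−sin φ cos λ, −sin φ sin λ, cos φ), giving ΔN = 436.346 + 4.388 + 328.554 = 769.29 m.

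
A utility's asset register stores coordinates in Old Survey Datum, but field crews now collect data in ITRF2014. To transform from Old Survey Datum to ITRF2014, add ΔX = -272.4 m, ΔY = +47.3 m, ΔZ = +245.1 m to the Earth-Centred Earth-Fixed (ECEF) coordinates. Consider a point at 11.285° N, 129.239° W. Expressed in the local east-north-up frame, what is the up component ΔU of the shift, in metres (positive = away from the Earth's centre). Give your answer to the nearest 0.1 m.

The local up (radial) axis is (cos φ cos λ, cos φ sin λ, sin φ), giving ΔU = 168.977 − 35.926 + 47.963 = 181.01 m.

ΔU = 181.0 m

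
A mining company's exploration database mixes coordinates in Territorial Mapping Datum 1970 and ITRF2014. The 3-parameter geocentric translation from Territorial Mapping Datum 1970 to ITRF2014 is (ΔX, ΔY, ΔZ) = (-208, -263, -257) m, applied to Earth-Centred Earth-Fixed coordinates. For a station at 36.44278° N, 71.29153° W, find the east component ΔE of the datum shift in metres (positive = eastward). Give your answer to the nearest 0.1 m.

ΔE = -281.4 m

The local east axis at (φ, λ) is (−sin λ, cos λ, 0), so ΔE = −sin(-71.29153°)·(-208) + cos(-71.29153°)·(-263) = -281.37 m.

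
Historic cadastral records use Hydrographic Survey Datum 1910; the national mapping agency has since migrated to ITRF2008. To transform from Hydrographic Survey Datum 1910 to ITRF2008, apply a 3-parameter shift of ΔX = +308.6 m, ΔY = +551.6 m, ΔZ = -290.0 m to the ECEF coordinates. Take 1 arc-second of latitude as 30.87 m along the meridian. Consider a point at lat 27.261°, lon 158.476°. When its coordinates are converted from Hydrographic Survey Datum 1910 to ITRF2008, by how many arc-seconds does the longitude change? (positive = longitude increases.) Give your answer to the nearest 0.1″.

Δλ = -22.8″

sin φ = 0.458045, cos φ = 0.888929, sin λ = 0.366891, cos λ = -0.930264.
East component: ΔE = −sin λ·ΔX + cos λ·ΔY = −(0.366891)(308.6) + (-0.930264)(551.6) = -626.36 m.
1° of latitude spans 3600 × 30.87 = 111132 m; at latitude φ, 1° of longitude spans that × cos φ = 98788.5 m, so Δλ = -626.36 / 98788.5 × 3600 = -22.825″.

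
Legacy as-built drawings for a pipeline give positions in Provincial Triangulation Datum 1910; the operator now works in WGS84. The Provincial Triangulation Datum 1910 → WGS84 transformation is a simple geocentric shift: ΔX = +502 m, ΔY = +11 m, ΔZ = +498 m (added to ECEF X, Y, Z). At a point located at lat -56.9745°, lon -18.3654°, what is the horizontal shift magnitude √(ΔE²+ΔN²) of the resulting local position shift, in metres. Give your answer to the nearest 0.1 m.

At φ = -56.9745°, λ = -18.3654°: sin φ = -0.838428, cos φ = 0.545012, sin λ = -0.315076, cos λ = 0.949066.
ΔE = −sin λ·ΔX + cos λ·ΔY = −(-0.315076)·(502) + (0.949066)·(11) = 168.61 m.
ΔN = −sin φ cos λ·ΔX − sin φ sin λ·ΔY + cos φ·ΔZ = −(-0.838428)(0.949066)(502) − (-0.838428)(-0.315076)(11) + (0.545012)(498) = 667.96 m.
Horizontal magnitude = √(ΔE² + ΔN²) = √(168.61² + 667.96²) = 688.92 m.

688.9 m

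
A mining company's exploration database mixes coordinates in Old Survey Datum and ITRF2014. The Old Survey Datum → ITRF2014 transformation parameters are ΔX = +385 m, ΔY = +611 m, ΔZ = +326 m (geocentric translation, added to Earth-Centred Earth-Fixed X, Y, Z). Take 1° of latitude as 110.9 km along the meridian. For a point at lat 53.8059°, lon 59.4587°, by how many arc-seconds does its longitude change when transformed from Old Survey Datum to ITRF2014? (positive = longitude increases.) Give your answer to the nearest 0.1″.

sin φ = 0.807021, cos φ = 0.590523, sin λ = 0.861263, cos λ = 0.508159.
East component: ΔE = −sin λ·ΔX + cos λ·ΔY = −(0.861263)(385) + (0.508159)(611) = -21.10 m.
1° of latitude spans 110900 m; at latitude φ, 1° of longitude spans that × cos φ = 65489.0 m, so Δλ = -21.10 / 65489.0 × 3600 = -1.160″.

Δλ = -1.2″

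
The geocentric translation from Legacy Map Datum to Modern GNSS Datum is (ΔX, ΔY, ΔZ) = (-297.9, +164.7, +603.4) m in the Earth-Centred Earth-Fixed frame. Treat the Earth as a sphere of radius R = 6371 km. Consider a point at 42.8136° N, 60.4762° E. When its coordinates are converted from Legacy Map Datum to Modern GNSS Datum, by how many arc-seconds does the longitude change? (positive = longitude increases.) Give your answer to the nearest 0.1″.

sin φ = 0.679615, cos φ = 0.733569, sin λ = 0.870151, cos λ = 0.492785.
East component: ΔE = −sin λ·ΔX + cos λ·ΔY = −(0.870151)(-297.9) + (0.492785)(164.7) = 340.38 m.
1° of latitude spans πR/180 = 111195 m; at latitude φ, 1° of longitude spans that × cos φ = 81569.1 m, so Δλ = 340.38 / 81569.1 × 3600 = 15.022″.

Δλ = 15.0″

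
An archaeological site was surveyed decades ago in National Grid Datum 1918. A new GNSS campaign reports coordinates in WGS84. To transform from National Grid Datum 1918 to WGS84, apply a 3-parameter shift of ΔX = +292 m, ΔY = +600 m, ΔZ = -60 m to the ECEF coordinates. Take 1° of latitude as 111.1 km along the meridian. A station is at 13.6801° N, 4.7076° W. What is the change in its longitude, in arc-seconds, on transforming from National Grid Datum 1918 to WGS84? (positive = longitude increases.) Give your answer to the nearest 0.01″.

Δλ = 20.74″

sin φ = 0.236501, cos φ = 0.971631, sin λ = -0.082071, cos λ = 0.996627.
East component: ΔE = −sin λ·ΔX + cos λ·ΔY = −(-0.082071)(292) + (0.996627)(600) = 621.94 m.
1° of latitude spans 111100 m; at latitude φ, 1° of longitude spans that × cos φ = 107948.2 m, so Δλ = 621.94 / 107948.2 × 3600 = 20.741″.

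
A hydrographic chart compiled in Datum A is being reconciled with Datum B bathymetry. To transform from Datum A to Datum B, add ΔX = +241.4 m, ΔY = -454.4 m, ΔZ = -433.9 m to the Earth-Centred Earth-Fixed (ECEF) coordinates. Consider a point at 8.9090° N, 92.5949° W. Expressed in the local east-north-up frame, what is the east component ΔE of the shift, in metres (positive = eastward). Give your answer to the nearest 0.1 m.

The local east axis at (φ, λ) is (−sin λ, cos λ, 0), so ΔE = −sin(-92.5949°)·241.4 + cos(-92.5949°)·(-454.4) = 261.73 m.

ΔE = 261.7 m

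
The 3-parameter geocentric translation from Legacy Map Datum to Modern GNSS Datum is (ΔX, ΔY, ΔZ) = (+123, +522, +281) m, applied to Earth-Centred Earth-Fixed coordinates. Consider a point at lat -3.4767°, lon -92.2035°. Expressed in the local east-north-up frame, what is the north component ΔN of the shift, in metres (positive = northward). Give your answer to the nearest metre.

At φ = -3.4767°, λ = -92.2035°: sin φ = -0.060643, cos φ = 0.998160, sin λ = -0.999261, cos λ = -0.038449.
ΔN = −sin φ cos λ·ΔX − sin φ sin λ·ΔY + cos φ·ΔZ = −(-0.060643)(-0.038449)(123) − (-0.060643)(-0.999261)(522) + (0.998160)(281) = 248.56 m.

ΔN = 249 m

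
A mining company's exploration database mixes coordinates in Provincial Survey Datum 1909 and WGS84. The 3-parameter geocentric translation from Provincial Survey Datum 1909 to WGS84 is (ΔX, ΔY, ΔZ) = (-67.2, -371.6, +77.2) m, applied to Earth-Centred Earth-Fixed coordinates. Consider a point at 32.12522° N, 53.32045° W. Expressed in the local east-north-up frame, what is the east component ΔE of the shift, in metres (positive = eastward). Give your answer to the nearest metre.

ΔE = -276 m

At φ = 32.12522°, λ = -53.32045°: sin φ = 0.531771, cos φ = 0.846888, sin λ = -0.801989, cos λ = 0.597339.
ΔE = −sin λ·ΔX + cos λ·ΔY = −(-0.801989)·(-67.2) + (0.597339)·(-371.6) = -275.86 m.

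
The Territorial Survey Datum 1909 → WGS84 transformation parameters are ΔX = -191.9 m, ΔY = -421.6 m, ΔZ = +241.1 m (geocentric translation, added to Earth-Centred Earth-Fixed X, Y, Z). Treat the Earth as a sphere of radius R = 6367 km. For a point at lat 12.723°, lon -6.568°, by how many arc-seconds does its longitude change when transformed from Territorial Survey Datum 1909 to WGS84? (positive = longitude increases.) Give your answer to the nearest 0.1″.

sin φ = 0.220238, cos φ = 0.975446, sin λ = -0.114382, cos λ = 0.993437.
East component: ΔE = −sin λ·ΔX + cos λ·ΔY = −(-0.114382)(-191.9) + (0.993437)(-421.6) = -440.78 m.
1° of latitude spans πR/180 = 111125 m; at latitude φ, 1° of longitude spans that × cos φ = 108396.6 m, so Δλ = -440.78 / 108396.6 × 3600 = -14.639″.

Δλ = -14.6″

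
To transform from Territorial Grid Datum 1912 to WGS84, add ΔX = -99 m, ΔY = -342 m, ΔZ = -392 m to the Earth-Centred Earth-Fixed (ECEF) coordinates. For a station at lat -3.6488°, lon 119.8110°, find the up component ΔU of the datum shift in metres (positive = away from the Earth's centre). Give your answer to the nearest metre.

At φ = -3.6488°, λ = 119.8110°: sin φ = -0.063641, cos φ = 0.997973, sin λ = 0.867670, cos λ = -0.497141.
ΔU = cos φ cos λ·ΔX + cos φ sin λ·ΔY + sin φ·ΔZ = (0.997973)(-0.497141)(-99) + (0.997973)(0.867670)(-342) + (-0.063641)(-392) = -222.08 m.

ΔU = -222 m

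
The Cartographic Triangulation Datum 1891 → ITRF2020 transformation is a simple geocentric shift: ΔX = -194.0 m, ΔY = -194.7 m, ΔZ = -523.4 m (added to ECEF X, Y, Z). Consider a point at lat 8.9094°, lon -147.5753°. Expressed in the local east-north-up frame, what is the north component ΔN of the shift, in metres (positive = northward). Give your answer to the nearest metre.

ΔN = -559 m

At φ = 8.9094°, λ = -147.5753°: sin φ = 0.154872, cos φ = 0.987934, sin λ = -0.536191, cos λ = -0.844097.
ΔN = −sin φ cos λ·ΔX − sin φ sin λ·ΔY + cos φ·ΔZ = −(0.154872)(-0.844097)(-194.0) − (0.154872)(-0.536191)(-194.7) + (0.987934)(-523.4) = -558.61 m.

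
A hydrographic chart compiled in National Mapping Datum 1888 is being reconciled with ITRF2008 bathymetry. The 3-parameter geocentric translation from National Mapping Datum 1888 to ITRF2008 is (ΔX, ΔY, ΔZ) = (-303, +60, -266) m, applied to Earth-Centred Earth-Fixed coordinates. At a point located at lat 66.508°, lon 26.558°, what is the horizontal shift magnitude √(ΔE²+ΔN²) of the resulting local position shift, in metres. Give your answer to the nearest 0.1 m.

At φ = 66.508°, λ = 26.558°: sin φ = 0.917116, cos φ = 0.398621, sin λ = 0.447104, cos λ = 0.894482.
ΔE = −sin λ·ΔX + cos λ·ΔY = −(0.447104)·(-303) + (0.894482)·(60) = 189.14 m.
ΔN = −sin φ cos λ·ΔX − sin φ sin λ·ΔY + cos φ·ΔZ = −(0.917116)(0.894482)(-303) − (0.917116)(0.447104)(60) + (0.398621)(-266) = 117.93 m.
Horizontal magnitude = √(ΔE² + ΔN²) = √(189.14² + 117.93²) = 222.89 m.

222.9 m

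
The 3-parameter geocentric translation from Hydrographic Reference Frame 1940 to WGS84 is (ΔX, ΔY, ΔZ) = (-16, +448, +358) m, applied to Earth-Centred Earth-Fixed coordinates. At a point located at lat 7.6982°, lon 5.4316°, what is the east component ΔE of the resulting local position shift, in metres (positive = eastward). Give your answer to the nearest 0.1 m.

The local east axis at (φ, λ) is (−sin λ, cos λ, 0), so ΔE = −sin(5.4316°)·(-16) + cos(5.4316°)·448 = 447.50 m.

ΔE = 447.5 m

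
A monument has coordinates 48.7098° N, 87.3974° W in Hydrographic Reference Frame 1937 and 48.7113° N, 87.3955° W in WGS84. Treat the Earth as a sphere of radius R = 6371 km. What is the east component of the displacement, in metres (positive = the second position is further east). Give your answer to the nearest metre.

ΔE = 139 m

Δφ = 48.7113° − 48.7098° = +0.0015°; Δλ = -87.3955° − -87.3974° = +0.0019°.
1° along a meridian = πR/180 = 111195 m.
ΔN = Δφ × 111195 = 166.8 m; ΔE = Δλ × 111195 × cos(48.7098°) = +0.0019 × 111195 × 0.659873 = 139.4 m.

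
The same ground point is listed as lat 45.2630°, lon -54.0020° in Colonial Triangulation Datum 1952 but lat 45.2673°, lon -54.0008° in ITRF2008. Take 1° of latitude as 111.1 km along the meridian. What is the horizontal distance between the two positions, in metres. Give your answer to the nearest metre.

Δφ = 45.2673° − 45.2630° = +0.0043°; Δλ = -54.0008° − -54.0020° = +0.0012°.
ΔN = Δφ × 111100 = 477.7 m; ΔE = Δλ × 111100 × cos(45.2630°) = +0.0012 × 111100 × 0.703854 = 93.8 m.
Distance = √(ΔE² + ΔN²) = √(93.8² + 477.7²) = 486.9 m.

487 m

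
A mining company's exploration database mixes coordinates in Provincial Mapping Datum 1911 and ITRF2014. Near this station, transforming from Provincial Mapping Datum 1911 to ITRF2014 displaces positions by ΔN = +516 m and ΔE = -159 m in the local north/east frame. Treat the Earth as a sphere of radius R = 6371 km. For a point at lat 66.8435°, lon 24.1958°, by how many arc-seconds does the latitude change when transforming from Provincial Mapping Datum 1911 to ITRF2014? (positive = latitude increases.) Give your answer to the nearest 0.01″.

On a sphere of radius R, 1 rad of latitude = R, so Δφ = ΔN / R = 516.0 / 6371000 = 8.0992e-05 rad = 16.706″.

Δφ = 16.71″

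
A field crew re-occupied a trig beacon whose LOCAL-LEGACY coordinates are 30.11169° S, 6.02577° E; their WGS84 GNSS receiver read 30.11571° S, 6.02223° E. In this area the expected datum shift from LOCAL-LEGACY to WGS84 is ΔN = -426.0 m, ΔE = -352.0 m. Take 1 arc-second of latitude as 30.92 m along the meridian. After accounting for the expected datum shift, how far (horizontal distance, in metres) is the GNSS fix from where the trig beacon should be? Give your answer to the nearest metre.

24 m

Observed coordinate differences: Δφ = -0.00402°, Δλ = -0.00354°.
Converting to metres (1° lat = 111312 m, cos φ = 0.865049): observed ΔN = -447.5 m, observed ΔE = -340.9 m.
Subtracting the expected shift leaves a residual of -447.5 − (-426.0) = -21.5 m north and -340.9 − (-352.0) = 11.1 m east.
Residual distance = √((-21.5)² + 11.1²) = 24.2 m.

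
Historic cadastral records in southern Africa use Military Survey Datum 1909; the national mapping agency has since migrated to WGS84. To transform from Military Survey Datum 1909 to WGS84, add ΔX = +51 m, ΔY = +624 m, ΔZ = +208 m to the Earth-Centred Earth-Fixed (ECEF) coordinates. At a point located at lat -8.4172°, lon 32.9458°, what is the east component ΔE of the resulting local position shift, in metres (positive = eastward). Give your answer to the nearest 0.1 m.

At φ = -8.4172°, λ = 32.9458°: sin φ = -0.146380, cos φ = 0.989228, sin λ = 0.543845, cos λ = 0.839185.
ΔE = −sin λ·ΔX + cos λ·ΔY = −(0.543845)·(51) + (0.839185)·(624) = 495.92 m.

ΔE = 495.9 m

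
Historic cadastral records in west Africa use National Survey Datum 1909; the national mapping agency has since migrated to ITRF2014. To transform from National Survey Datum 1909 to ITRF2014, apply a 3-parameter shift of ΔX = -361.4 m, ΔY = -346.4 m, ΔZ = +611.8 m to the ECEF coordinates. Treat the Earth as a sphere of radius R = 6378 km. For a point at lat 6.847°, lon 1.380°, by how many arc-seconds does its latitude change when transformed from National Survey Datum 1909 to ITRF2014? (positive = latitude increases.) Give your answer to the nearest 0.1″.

sin φ = 0.119218, cos φ = 0.992868, sin λ = 0.024083, cos λ = 0.999710.
North component: ΔN = −sin φ cos λ·ΔX − sin φ sin λ·ΔY + cos φ·ΔZ = −(0.119218)(0.999710)(-361.4) − (0.119218)(0.024083)(-346.4) + (0.992868)(611.8) = 651.50 m.
1° of latitude spans πR/180 = 111317 m, so Δφ = 651.50 / 111317 × 3600 = 21.070″.

Δφ = 21.1″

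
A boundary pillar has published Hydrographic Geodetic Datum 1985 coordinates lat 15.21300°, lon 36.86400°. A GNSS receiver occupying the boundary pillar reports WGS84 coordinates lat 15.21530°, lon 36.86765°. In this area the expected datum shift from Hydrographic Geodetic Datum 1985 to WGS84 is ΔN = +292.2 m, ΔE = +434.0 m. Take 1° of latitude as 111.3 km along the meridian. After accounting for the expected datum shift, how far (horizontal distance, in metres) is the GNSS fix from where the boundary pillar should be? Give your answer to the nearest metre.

Observed coordinate differences: Δφ = +0.00230°, Δλ = +0.00365°.
Converting to metres (1° lat = 111300 m, cos φ = 0.964957): observed ΔN = 256.0 m, observed ΔE = 392.0 m.
Subtracting the expected shift leaves a residual of 256.0 − (292.2) = -36.2 m north and 392.0 − (434.0) = -42.0 m east.
Residual distance = √((-36.2)² + (-42.0)²) = 55.4 m.

55 m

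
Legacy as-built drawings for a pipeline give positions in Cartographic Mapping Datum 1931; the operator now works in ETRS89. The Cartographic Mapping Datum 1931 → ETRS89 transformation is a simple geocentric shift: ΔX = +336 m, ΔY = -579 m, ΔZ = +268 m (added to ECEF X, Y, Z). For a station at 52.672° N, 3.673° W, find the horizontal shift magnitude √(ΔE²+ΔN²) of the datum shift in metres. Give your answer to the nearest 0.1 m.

The local east axis at (φ, λ) is (−sin λ, cos λ, 0), so ΔE = −sin(-3.673°)·336 + cos(-3.673°)·(-579) = -556.29 m.
The local north axis is (−sin φ cos λ, −sin φ sin λ, cos φ), giving ΔN = -266.631 − 29.495 + 162.509 = -133.62 m.
Horizontal magnitude = √(ΔE² + ΔN²) = √((-556.29)² + (-133.62)²) = 572.11 m.

572.1 m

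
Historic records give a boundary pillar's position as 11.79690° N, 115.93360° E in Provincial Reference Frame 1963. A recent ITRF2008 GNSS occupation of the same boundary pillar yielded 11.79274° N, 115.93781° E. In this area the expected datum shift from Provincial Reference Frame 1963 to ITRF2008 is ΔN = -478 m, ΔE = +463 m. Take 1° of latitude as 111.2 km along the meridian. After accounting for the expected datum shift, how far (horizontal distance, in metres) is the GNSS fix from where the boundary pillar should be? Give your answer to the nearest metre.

16 m

Observed coordinate differences: Δφ = -0.00416°, Δλ = +0.00421°.
Converting to metres (1° lat = 111200 m, cos φ = 0.978878): observed ΔN = -462.6 m, observed ΔE = 458.3 m.
Subtracting the expected shift leaves a residual of -462.6 − (-478) = 15.4 m north and 458.3 − (463) = -4.7 m east.
Residual distance = √(15.4² + (-4.7)²) = 16.1 m.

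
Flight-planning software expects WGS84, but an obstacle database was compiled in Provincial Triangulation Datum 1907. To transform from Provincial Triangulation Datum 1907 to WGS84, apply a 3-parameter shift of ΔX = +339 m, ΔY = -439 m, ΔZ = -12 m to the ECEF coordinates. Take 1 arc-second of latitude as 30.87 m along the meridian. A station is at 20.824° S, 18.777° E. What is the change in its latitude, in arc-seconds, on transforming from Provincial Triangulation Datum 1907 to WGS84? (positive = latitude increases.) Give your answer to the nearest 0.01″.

Δφ = 1.71″

sin φ = -0.355499, cos φ = 0.934677, sin λ = 0.321886, cos λ = 0.946779.
North component: ΔN = −sin φ cos λ·ΔX − sin φ sin λ·ΔY + cos φ·ΔZ = −(-0.355499)(0.946779)(339) − (-0.355499)(0.321886)(-439) + (0.934677)(-12) = 52.65 m.
1° of latitude spans 3600 × 30.87 = 111132 m, so Δφ = 52.65 / 111132 × 3600 = 1.706″.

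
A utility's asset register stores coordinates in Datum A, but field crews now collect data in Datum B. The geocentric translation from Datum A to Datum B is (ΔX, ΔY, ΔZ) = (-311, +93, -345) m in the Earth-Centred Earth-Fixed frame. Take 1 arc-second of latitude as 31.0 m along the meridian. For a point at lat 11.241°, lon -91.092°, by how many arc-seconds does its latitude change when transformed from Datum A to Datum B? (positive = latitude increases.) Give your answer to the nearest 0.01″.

Δφ = -10.37″

sin φ = 0.194936, cos φ = 0.980816, sin λ = -0.999818, cos λ = -0.019058.
North component: ΔN = −sin φ cos λ·ΔX − sin φ sin λ·ΔY + cos φ·ΔZ = −(0.194936)(-0.019058)(-311) − (0.194936)(-0.999818)(93) + (0.980816)(-345) = -321.41 m.
1° of latitude spans 3600 × 31.00 = 111600 m, so Δφ = -321.41 / 111600 × 3600 = -10.368″.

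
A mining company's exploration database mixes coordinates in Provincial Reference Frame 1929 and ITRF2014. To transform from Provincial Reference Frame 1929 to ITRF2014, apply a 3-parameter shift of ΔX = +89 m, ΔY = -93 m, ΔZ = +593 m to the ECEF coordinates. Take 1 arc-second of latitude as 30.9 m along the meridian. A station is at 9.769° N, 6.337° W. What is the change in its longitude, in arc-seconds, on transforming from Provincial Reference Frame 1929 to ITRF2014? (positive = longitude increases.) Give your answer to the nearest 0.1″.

Δλ = -2.7″

sin φ = 0.169676, cos φ = 0.985500, sin λ = -0.110376, cos λ = 0.993890.
East component: ΔE = −sin λ·ΔX + cos λ·ΔY = −(-0.110376)(89) + (0.993890)(-93) = -82.61 m.
1° of latitude spans 3600 × 30.90 = 111240 m; at latitude φ, 1° of longitude spans that × cos φ = 109627.0 m, so Δλ = -82.61 / 109627.0 × 3600 = -2.713″.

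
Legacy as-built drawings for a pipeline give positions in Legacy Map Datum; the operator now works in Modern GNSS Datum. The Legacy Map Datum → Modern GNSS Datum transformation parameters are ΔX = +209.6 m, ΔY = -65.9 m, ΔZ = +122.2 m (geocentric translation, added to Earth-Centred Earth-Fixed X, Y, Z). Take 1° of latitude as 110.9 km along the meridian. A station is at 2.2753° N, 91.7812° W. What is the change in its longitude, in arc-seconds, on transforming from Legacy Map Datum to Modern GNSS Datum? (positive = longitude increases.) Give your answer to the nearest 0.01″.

sin φ = 0.039701, cos φ = 0.999212, sin λ = -0.999517, cos λ = -0.031083.
East component: ΔE = −sin λ·ΔX + cos λ·ΔY = −(-0.999517)(209.6) + (-0.031083)(-65.9) = 211.55 m.
1° of latitude spans 110900 m; at latitude φ, 1° of longitude spans that × cos φ = 110812.6 m, so Δλ = 211.55 / 110812.6 × 3600 = 6.873″.

Δλ = 6.87″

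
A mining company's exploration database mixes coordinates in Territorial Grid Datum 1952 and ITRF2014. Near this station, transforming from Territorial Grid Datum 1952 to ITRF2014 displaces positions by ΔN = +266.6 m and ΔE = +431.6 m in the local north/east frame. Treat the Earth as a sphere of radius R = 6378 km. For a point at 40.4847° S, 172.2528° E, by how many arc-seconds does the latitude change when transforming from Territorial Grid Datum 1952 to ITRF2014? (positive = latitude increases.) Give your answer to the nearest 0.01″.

Δφ = 8.62″

On a sphere of radius R, 1 rad of latitude = R, so Δφ = ΔN / R = 266.6 / 6378000 = 4.1800e-05 rad = 8.622″.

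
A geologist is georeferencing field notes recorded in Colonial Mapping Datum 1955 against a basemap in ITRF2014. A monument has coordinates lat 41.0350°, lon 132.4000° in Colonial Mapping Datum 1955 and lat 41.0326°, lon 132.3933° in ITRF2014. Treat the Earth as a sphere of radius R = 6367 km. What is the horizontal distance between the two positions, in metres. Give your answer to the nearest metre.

622 m

Δφ = 41.0326° − 41.0350° = -0.0024°; Δλ = 132.3933° − 132.4000° = -0.0067°.
1° along a meridian = πR/180 = 111125 m.
ΔN = Δφ × 111125 = -266.7 m; ΔE = Δλ × 111125 × cos(41.0350°) = -0.0067 × 111125 × 0.754309 = -561.6 m.
Distance = √(ΔE² + ΔN²) = √((-561.6)² + (-266.7)²) = 621.7 m.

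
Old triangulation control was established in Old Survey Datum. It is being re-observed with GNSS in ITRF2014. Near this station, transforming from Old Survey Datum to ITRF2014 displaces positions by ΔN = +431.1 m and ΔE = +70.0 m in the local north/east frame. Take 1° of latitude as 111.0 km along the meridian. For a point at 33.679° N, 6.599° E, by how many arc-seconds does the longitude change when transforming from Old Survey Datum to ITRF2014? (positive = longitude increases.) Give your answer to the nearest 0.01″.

At latitude 33.679°, cos φ = 0.832157.
1° of longitude at this latitude = 111.0 × cos φ = 92.37 km, so Δλ = 70.0 / 92369.5 = 0.0007578° = 2.728″.

Δλ = 2.73″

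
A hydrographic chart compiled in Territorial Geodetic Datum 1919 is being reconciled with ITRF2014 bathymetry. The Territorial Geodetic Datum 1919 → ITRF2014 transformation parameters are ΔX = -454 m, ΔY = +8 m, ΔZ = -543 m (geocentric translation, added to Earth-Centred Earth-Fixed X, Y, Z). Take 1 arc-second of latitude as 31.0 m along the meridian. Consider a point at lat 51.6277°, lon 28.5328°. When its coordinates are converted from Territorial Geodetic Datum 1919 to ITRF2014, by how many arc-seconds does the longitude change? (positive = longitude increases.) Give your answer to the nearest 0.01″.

sin φ = 0.783994, cos φ = 0.620769, sin λ = 0.477662, cos λ = 0.878544.
East component: ΔE = −sin λ·ΔX + cos λ·ΔY = −(0.477662)(-454) + (0.878544)(8) = 223.89 m.
1° of latitude spans 3600 × 31.00 = 111600 m; at latitude φ, 1° of longitude spans that × cos φ = 69277.8 m, so Δλ = 223.89 / 69277.8 × 3600 = 11.634″.

Δλ = 11.63″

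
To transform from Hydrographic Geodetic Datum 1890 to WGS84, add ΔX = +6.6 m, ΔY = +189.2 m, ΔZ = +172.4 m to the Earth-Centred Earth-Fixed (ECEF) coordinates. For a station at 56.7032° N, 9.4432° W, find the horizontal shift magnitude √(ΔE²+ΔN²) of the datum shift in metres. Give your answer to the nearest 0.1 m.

The local east axis at (φ, λ) is (−sin λ, cos λ, 0), so ΔE = −sin(-9.4432°)·6.6 + cos(-9.4432°)·189.2 = 187.72 m.
The local north axis is (−sin φ cos λ, −sin φ sin λ, cos φ), giving ΔN = -5.442 + 25.946 + 94.643 = 115.15 m.
Horizontal magnitude = √(ΔE² + ΔN²) = √(187.72² + 115.15²) = 220.22 m.

220.2 m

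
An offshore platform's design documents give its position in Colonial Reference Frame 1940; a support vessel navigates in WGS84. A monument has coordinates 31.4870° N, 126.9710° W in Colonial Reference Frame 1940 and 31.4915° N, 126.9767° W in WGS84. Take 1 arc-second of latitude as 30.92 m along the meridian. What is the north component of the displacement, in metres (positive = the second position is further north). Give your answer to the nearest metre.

ΔN = 501 m

Δφ = 31.4915° − 31.4870° = +0.0045°; Δλ = -126.9767° − -126.9710° = -0.0057°.
1° of latitude = 3600 × 30.92 = 111312 m.
ΔN = Δφ × 111312 = 500.9 m; ΔE = Δλ × 111312 × cos(31.4870°) = -0.0057 × 111312 × 0.852759 = -541.1 m.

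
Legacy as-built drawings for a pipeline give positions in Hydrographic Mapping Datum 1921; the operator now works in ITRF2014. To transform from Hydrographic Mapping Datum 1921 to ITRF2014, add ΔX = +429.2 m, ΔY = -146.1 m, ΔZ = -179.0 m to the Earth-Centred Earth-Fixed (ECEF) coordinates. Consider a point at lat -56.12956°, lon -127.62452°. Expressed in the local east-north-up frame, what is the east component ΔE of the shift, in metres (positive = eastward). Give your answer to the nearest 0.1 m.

ΔE = 429.1 m

The local east axis at (φ, λ) is (−sin λ, cos λ, 0), so ΔE = −sin(-127.62452°)·429.2 + cos(-127.62452°)·(-146.1) = 429.13 m.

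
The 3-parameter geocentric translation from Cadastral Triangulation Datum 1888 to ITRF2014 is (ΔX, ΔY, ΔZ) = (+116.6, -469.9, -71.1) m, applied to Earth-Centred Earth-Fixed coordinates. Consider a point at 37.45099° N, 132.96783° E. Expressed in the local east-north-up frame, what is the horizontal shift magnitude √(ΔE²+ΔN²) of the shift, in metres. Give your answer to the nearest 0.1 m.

The local east axis at (φ, λ) is (−sin λ, cos λ, 0), so ΔE = −sin(132.96783°)·116.6 + cos(132.96783°)·(-469.9) = 234.96 m.
The local north axis is (−sin φ cos λ, −sin φ sin λ, cos φ), giving ΔN = 48.326 + 209.085 − 56.444 = 200.97 m.
Horizontal magnitude = √(ΔE² + ΔN²) = √(234.96² + 200.97²) = 309.18 m.

309.2 m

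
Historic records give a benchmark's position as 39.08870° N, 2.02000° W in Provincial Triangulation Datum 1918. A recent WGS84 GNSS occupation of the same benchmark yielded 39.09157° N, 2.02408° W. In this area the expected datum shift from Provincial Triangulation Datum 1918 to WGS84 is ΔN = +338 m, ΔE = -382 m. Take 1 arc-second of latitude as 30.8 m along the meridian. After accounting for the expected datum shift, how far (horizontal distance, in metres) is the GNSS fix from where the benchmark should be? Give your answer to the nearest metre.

37 m

Observed coordinate differences: Δφ = +0.00287°, Δλ = -0.00408°.
Converting to metres (1° lat = 110880 m, cos φ = 0.776171): observed ΔN = 318.2 m, observed ΔE = -351.1 m.
Subtracting the expected shift leaves a residual of 318.2 − (338) = -19.8 m north and -351.1 − (-382) = 30.9 m east.
Residual distance = √((-19.8)² + 30.9²) = 36.7 m.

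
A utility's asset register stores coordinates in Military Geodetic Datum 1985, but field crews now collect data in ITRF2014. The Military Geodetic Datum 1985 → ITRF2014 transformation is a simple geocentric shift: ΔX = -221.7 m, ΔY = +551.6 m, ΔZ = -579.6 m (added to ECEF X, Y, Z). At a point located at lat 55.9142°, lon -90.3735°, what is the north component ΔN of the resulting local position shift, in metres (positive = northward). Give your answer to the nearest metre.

ΔN = 131 m

At φ = 55.9142°, λ = -90.3735°: sin φ = 0.828199, cos φ = 0.560434, sin λ = -0.999979, cos λ = -0.006519.
ΔN = −sin φ cos λ·ΔX − sin φ sin λ·ΔY + cos φ·ΔZ = −(0.828199)(-0.006519)(-221.7) − (0.828199)(-0.999979)(551.6) + (0.560434)(-579.6) = 130.80 m.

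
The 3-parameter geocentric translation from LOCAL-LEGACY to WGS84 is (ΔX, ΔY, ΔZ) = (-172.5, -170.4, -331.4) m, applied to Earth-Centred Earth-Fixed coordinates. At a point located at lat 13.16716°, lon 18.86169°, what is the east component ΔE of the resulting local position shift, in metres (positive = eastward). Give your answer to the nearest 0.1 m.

ΔE = -105.5 m

The local east axis at (φ, λ) is (−sin λ, cos λ, 0), so ΔE = −sin(18.86169°)·(-172.5) + cos(18.86169°)·(-170.4) = -105.48 m.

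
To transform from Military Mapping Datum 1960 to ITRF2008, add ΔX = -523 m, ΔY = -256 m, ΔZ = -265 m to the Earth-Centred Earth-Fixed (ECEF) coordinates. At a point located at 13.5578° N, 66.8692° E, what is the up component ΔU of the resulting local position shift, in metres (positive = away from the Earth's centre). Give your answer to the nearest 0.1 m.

At φ = 13.5578°, λ = 66.8692°: sin φ = 0.234426, cos φ = 0.972134, sin λ = 0.919610, cos λ = 0.392832.
ΔU = cos φ cos λ·ΔX + cos φ sin λ·ΔY + sin φ·ΔZ = (0.972134)(0.392832)(-523) + (0.972134)(0.919610)(-256) + (0.234426)(-265) = -490.71 m.

ΔU = -490.7 m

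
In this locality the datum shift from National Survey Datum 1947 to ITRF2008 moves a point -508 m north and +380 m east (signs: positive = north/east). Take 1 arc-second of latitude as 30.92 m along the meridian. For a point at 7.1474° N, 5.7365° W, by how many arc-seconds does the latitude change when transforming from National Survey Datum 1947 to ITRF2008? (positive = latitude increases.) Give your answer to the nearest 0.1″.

1″ of latitude = 30.92 m, so Δφ = -508.0 / 30.92 = -16.429″.

Δφ = -16.4″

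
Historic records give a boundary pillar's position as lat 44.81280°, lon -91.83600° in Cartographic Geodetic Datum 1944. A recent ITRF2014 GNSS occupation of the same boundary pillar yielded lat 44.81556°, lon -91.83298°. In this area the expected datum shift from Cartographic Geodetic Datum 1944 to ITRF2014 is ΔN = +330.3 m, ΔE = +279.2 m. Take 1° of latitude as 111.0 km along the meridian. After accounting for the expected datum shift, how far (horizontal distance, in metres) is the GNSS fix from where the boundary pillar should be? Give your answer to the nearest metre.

48 m

Observed coordinate differences: Δφ = +0.00276°, Δλ = +0.00302°.
Converting to metres (1° lat = 111000 m, cos φ = 0.709413): observed ΔN = 306.4 m, observed ΔE = 237.8 m.
Subtracting the expected shift leaves a residual of 306.4 − (330.3) = -23.9 m north and 237.8 − (279.2) = -41.4 m east.
Residual distance = √((-23.9)² + (-41.4)²) = 47.8 m.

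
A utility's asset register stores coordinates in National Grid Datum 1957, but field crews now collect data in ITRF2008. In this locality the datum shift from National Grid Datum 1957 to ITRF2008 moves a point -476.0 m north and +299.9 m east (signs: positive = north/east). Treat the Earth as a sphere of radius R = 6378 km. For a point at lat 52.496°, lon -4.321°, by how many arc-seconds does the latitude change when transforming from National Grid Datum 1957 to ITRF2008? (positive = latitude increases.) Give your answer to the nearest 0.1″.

Δφ = -15.4″

On a sphere of radius R, 1 rad of latitude = R, so Δφ = ΔN / R = -476.0 / 6378000 = -7.4632e-05 rad = -15.394″.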